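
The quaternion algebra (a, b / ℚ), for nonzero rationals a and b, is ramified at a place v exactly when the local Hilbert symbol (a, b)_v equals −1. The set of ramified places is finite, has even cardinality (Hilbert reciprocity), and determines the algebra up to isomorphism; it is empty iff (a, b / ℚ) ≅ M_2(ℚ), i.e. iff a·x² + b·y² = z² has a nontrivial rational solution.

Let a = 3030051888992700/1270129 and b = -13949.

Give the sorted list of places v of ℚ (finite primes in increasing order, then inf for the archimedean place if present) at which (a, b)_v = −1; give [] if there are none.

[2, 11, 29, 37]

Mod squares: a ≡ 143, b ≡ -13949. Check v ∈ {∞, 2, 3, 5, 7, 11, 13, 23, 29, 37}.
v=29: a=29^2·(≡26), b=29^1·(≡12) mod 29; (26|29)=-1, (12|29)=-1; (−1)^{2·1·14}·(-1)^1·(-1)^2 = -1.
v=11: a=11^3·(≡6), b=11^0·(≡10) mod 11; (6|11)=-1, (10|11)=-1; (−1)^{3·0·5}·(-1)^0·(-1)^3 = -1.
v=37: a=37^2·(≡19), b=37^1·(≡30) mod 37; (19|37)=-1, (30|37)=+1; (−1)^{2·1·18}·(-1)^1·(+1)^2 = -1.
v=3: a=3^2·(≡2), b=3^0·(≡1) mod 3; (2|3)=-1, (1|3)=+1; (−1)^{2·0·1}·(-1)^0·(+1)^2 = +1.
v=13: a=13^3·(≡11), b=13^1·(≡6) mod 13; (11|13)=-1, (6|13)=-1; (−1)^{3·1·6}·(-1)^1·(-1)^3 = +1.
v=7: a=7^-4·(≡3), b=7^0·(≡2) mod 7; (3|7)=-1, (2|7)=+1; (−1)^{-4·0·3}·(-1)^0·(+1)^-4 = +1.
v=2: v_2(a)=2, v_2(b)=0; units ≡ 7, 3 (mod 8); ε·ε+αω+βω = 1·1+2·1+0·0 ≡ 1  ⇒  (a,b)_2 = -1.
v=23: a=23^-2·(≡14), b=23^0·(≡12) mod 23; (14|23)=-1, (12|23)=+1; (−1)^{-2·0·11}·(-1)^0·(+1)^-2 = +1.
v=∞: 143 > 0 and -13949 < 0  ⇒  (a,b)_∞ = +1.
v=5: a=5^2·(≡2), b=5^0·(≡1) mod 5; (2|5)=-1, (1|5)=+1; (−1)^{2·0·2}·(-1)^0·(+1)^2 = +1.
|Ram(143, -13949)| = 4, even; anisotropic at {2, 11, 29, 37}.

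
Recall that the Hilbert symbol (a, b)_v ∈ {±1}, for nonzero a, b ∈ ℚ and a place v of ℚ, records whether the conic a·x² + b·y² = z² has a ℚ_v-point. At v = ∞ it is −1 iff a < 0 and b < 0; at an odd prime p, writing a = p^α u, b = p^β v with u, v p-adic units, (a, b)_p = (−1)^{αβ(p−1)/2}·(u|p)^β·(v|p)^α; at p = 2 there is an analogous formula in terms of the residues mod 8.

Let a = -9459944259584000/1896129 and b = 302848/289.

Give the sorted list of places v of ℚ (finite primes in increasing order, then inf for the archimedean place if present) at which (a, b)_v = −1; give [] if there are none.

(a, b) ≡ (-35, 7) mod (ℚ^×)²; places V = {2, 3, 5, 7, 13, 17, 19, ∞}.
(a,b)_19: α=2, u≡12; β=0, v≡16 (mod 19); (12|19)=-1, (16|19)=+1; sign (−1)^0·-1^0·+1^2 = +1.
(a,b)_∞: sgn(-35)=−, sgn(7)=+, so +1.
(a,b)_17: α=-2, u≡2; β=-2, v≡10 (mod 17); (2|17)=+1, (10|17)=-1; sign (−1)^0·+1^-2·-1^-2 = +1.
(a,b)_13: α=4, u≡4; β=2, v≡8 (mod 13); (4|13)=+1, (8|13)=-1; sign (−1)^0·+1^2·-1^4 = +1.
(a,b)_2: α=20, β=8; u≡5, v≡7 (mod 8); ε(u)ε(v)=0·1, αω(v)=20·0, βω(u)=8·1; sum ≡ 0  ⇒  +1.
(a,b)_3: α=-8, u≡1; β=0, v≡1 (mod 3); (1|3)=+1, (1|3)=+1; sign (−1)^0·+1^0·+1^-8 = +1.
(a,b)_7: α=1, u≡4; β=1, v≡2 (mod 7); (4|7)=+1, (2|7)=+1; sign (−1)^1·+1^1·+1^1 = -1.
(a,b)_5: α=3, u≡2; β=0, v≡2 (mod 5); (2|5)=-1, (2|5)=-1; sign (−1)^0·-1^0·-1^3 = -1.
Ram(-35, 7) = {5, 7}; no ℚ_5-point on the conic.

[5, 7]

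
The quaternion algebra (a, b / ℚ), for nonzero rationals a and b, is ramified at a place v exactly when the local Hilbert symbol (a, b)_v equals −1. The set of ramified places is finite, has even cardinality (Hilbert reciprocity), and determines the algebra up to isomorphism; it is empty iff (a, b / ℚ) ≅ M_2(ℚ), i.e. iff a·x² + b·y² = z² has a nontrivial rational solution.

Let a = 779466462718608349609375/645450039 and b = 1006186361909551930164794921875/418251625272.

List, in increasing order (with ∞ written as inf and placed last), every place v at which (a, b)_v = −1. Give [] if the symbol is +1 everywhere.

[5, 31]

Mod squares: a ≡ 131905, b ≡ 3704810. Check v ∈ {∞, 2, 3, 5, 11, 13, 17, 19, 23, 29, 31, 37, 53}.
v=23: a=23^3·(≡6), b=23^4·(≡18) mod 23; (6|23)=+1, (18|23)=+1; (−1)^{3·4·11}·(+1)^4·(+1)^3 = +1.
v=17: a=17^2·(≡4), b=17^3·(≡3) mod 17; (4|17)=+1, (3|17)=-1; (−1)^{2·3·8}·(+1)^3·(-1)^2 = +1.
v=3: a=3^-6·(≡1), b=3^-10·(≡2) mod 3; (1|3)=+1, (2|3)=-1; (−1)^{-6·-10·1}·(+1)^-10·(-1)^-6 = +1.
v=29: a=29^0·(≡23), b=29^2·(≡14) mod 29; (23|29)=+1, (14|29)=-1; (−1)^{0·2·14}·(+1)^2·(-1)^0 = +1.
v=53: a=53^2·(≡12), b=53^2·(≡1) mod 53; (12|53)=-1, (1|53)=+1; (−1)^{2·2·26}·(-1)^2·(+1)^2 = +1.
v=2: v_2(a)=0, v_2(b)=-3; units ≡ 1, 5 (mod 8); ε·ε+αω+βω = 0·0+0·1+-3·0 ≡ 0  ⇒  (a,b)_2 = +1.
v=∞: 131905 > 0 and 3704810 > 0  ⇒  (a,b)_∞ = +1.
v=19: a=19^2·(≡1), b=19^3·(≡10) mod 19; (1|19)=+1, (10|19)=-1; (−1)^{2·3·9}·(+1)^3·(-1)^2 = +1.
v=13: a=13^-4·(≡7), b=13^-4·(≡5) mod 13; (7|13)=-1, (5|13)=-1; (−1)^{-4·-4·6}·(-1)^-4·(-1)^-4 = +1.
v=11: a=11^2·(≡5), b=11^0·(≡8) mod 11; (5|11)=+1, (8|11)=-1; (−1)^{2·0·5}·(+1)^0·(-1)^2 = +1.
v=37: a=37^1·(≡20), b=37^1·(≡8) mod 37; (20|37)=-1, (8|37)=-1; (−1)^{1·1·18}·(-1)^1·(-1)^1 = +1.
v=5: a=5^11·(≡1), b=5^13·(≡3) mod 5; (1|5)=+1, (3|5)=-1; (−1)^{11·13·2}·(+1)^13·(-1)^11 = -1.
v=31: a=31^-1·(≡4), b=31^-1·(≡14) mod 31; (4|31)=+1, (14|31)=+1; (−1)^{-1·-1·15}·(+1)^-1·(+1)^-1 = -1.
|Ram(131905, 3704810)| = 2, even; anisotropic at {5, 31}.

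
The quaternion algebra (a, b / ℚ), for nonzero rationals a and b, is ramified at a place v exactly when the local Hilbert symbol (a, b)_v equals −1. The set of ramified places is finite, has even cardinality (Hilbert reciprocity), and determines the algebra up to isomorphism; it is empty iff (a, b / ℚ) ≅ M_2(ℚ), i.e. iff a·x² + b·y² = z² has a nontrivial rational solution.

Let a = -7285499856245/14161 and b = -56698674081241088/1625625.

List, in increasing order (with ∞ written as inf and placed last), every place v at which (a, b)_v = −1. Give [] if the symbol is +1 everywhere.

[2, 5, 23, 31, 41, inf]

Mod squares: a ≡ -119416805, b ≡ -2514038. Check v ∈ {∞, 2, 3, 5, 7, 13, 17, 19, 23, 31, 41, 43}.
v=17: a=17^-2·(≡2), b=17^-2·(≡3) mod 17; (2|17)=+1, (3|17)=-1; (−1)^{-2·-2·8}·(+1)^-2·(-1)^-2 = +1.
v=19: a=19^3·(≡3), b=19^4·(≡4) mod 19; (3|19)=-1, (4|19)=+1; (−1)^{3·4·9}·(-1)^4·(+1)^3 = +1.
v=5: a=5^1·(≡1), b=5^-4·(≡2) mod 5; (1|5)=+1, (2|5)=-1; (−1)^{1·-4·2}·(+1)^-4·(-1)^1 = -1.
v=43: a=43^1·(≡7), b=43^1·(≡1) mod 43; (7|43)=-1, (1|43)=+1; (−1)^{1·1·21}·(-1)^1·(+1)^1 = +1.
v=7: a=7^-2·(≡6), b=7^0·(≡6) mod 7; (6|7)=-1, (6|7)=-1; (−1)^{-2·0·3}·(-1)^0·(-1)^-2 = +1.
v=2: v_2(a)=0, v_2(b)=11; units ≡ 3, 5 (mod 8); ε·ε+αω+βω = 1·0+0·1+11·1 ≡ 1  ⇒  (a,b)_2 = -1.
v=23: a=23^1·(≡18), b=23^1·(≡8) mod 23; (18|23)=+1, (8|23)=+1; (−1)^{1·1·11}·(+1)^1·(+1)^1 = -1.
v=41: a=41^1·(≡15), b=41^1·(≡9) mod 41; (15|41)=-1, (9|41)=+1; (−1)^{1·1·20}·(-1)^1·(+1)^1 = -1.
v=∞: -119416805 < 0 and -2514038 < 0  ⇒  (a,b)_∞ = -1.
v=31: a=31^1·(≡21), b=31^1·(≡13) mod 31; (21|31)=-1, (13|31)=-1; (−1)^{1·1·15}·(-1)^1·(-1)^1 = -1.
v=13: a=13^2·(≡4), b=13^2·(≡7) mod 13; (4|13)=+1, (7|13)=-1; (−1)^{2·2·6}·(+1)^2·(-1)^2 = +1.
v=3: a=3^0·(≡1), b=3^-2·(≡1) mod 3; (1|3)=+1, (1|3)=+1; (−1)^{0·-2·1}·(+1)^-2·(+1)^0 = +1.
|Ram(-119416805, -2514038)| = 6, even; anisotropic at {2, 5, 23, 31, 41, ∞}.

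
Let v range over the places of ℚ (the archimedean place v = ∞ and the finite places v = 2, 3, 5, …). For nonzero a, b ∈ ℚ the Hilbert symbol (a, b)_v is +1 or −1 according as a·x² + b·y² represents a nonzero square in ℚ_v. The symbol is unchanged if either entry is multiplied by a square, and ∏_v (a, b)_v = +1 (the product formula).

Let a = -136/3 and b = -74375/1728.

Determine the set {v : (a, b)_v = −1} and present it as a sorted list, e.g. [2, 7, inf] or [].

[2, 7, 17, inf]

Mod squares: a ≡ -102, b ≡ -357. Check v ∈ {∞, 2, 3, 5, 7, 17}.
v=2: v_2(a)=3, v_2(b)=-6; units ≡ 5, 3 (mod 8); ε·ε+αω+βω = 0·1+3·1+-6·1 ≡ 1  ⇒  (a,b)_2 = -1.
v=17: a=17^1·(≡3), b=17^1·(≡1) mod 17; (3|17)=-1, (1|17)=+1; (−1)^{1·1·8}·(-1)^1·(+1)^1 = -1.
v=5: a=5^0·(≡3), b=5^4·(≡2) mod 5; (3|5)=-1, (2|5)=-1; (−1)^{0·4·2}·(-1)^4·(-1)^0 = +1.
v=3: a=3^-1·(≡2), b=3^-3·(≡1) mod 3; (2|3)=-1, (1|3)=+1; (−1)^{-1·-3·1}·(-1)^-3·(+1)^-1 = +1.
v=∞: -102 < 0 and -357 < 0  ⇒  (a,b)_∞ = -1.
v=7: a=7^0·(≡6), b=7^1·(≡6) mod 7; (6|7)=-1, (6|7)=-1; (−1)^{0·1·3}·(-1)^1·(-1)^0 = -1.
Ram(-102, -357) = {2, 7, 17, ∞}; no ℚ_2-point on the conic.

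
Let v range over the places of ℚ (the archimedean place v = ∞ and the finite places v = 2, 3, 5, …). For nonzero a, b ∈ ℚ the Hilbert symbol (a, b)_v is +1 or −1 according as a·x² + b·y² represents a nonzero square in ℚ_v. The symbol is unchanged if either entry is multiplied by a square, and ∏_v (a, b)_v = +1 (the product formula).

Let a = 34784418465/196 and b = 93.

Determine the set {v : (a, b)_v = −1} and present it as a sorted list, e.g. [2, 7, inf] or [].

Mod squares: a ≡ 465, b ≡ 93. Check v ∈ {∞, 2, 3, 5, 7, 31}.
v=3: a=3^5·(≡2), b=3^1·(≡1) mod 3; (2|3)=-1, (1|3)=+1; (−1)^{5·1·1}·(-1)^1·(+1)^5 = +1.
v=∞: 465 > 0 and 93 > 0  ⇒  (a,b)_∞ = +1.
v=31: a=31^5·(≡13), b=31^1·(≡3) mod 31; (13|31)=-1, (3|31)=-1; (−1)^{5·1·15}·(-1)^1·(-1)^5 = -1.
v=2: v_2(a)=-2, v_2(b)=0; units ≡ 1, 5 (mod 8); ε·ε+αω+βω = 0·0+-2·1+0·0 ≡ 0  ⇒  (a,b)_2 = +1.
v=7: a=7^-2·(≡5), b=7^0·(≡2) mod 7; (5|7)=-1, (2|7)=+1; (−1)^{-2·0·3}·(-1)^0·(+1)^-2 = +1.
v=5: a=5^1·(≡3), b=5^0·(≡3) mod 5; (3|5)=-1, (3|5)=-1; (−1)^{1·0·2}·(-1)^0·(-1)^1 = -1.
(465, 93 / ℚ) ramifies at {5, 31}: a division algebra.

[5, 31]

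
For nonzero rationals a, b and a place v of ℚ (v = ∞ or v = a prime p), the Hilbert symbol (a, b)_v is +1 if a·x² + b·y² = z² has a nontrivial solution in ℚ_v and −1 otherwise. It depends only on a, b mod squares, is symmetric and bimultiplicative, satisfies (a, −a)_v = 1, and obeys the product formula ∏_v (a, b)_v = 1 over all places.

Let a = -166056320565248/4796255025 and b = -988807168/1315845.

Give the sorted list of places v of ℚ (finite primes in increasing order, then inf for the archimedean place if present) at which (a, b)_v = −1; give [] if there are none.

[5, inf]

(a, b) ≡ (-23, -4715) mod (ℚ^×)²; places V = {2, 3, 5, 19, 23, 41, ∞}.
(a,b)_2: α=32, β=20; u≡1, v≡5 (mod 8); ε(u)ε(v)=0·0, αω(v)=32·1, βω(u)=20·0; sum ≡ 0  ⇒  +1.
(a,b)_19: α=-2, u≡14; β=-2, v≡16 (mod 19); (14|19)=-1, (16|19)=+1; sign (−1)^0·-1^-2·+1^-2 = +1.
(a,b)_3: α=-12, u≡1; β=-6, v≡1 (mod 3); (1|3)=+1, (1|3)=+1; sign (−1)^0·+1^-6·+1^-12 = +1.
(a,b)_23: α=1, u≡17; β=1, v≡2 (mod 23); (17|23)=-1, (2|23)=+1; sign (−1)^1·-1^1·+1^1 = +1.
(a,b)_41: α=2, u≡39; β=1, v≡39 (mod 41); (39|41)=+1, (39|41)=+1; sign (−1)^0·+1^1·+1^2 = +1.
(a,b)_5: α=-2, u≡2; β=-1, v≡3 (mod 5); (2|5)=-1, (3|5)=-1; sign (−1)^0·-1^-1·-1^-2 = -1.
(a,b)_∞: sgn(-23)=−, sgn(-4715)=−, so -1.
|Ram(-23, -4715)| = 2, even; anisotropic at {5, ∞}.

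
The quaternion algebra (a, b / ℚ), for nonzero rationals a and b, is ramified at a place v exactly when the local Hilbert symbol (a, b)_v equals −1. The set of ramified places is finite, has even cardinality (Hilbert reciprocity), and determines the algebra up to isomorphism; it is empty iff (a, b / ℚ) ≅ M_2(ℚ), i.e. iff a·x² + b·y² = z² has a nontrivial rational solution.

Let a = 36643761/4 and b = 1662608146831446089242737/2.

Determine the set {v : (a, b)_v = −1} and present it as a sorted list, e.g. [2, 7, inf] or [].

(a, b) ≡ (33649, 7106) mod (ℚ^×)²; places V = {2, 3, 7, 11, 17, 19, 23, ∞}.
(a,b)_∞: sgn(33649)=+, sgn(7106)=+, so +1.
(a,b)_2: α=-2, β=-1; u≡1, v≡1 (mod 8); ε(u)ε(v)=0·0, αω(v)=-2·0, βω(u)=-1·0; sum ≡ 0  ⇒  +1.
(a,b)_3: α=2, u≡1; β=2, v≡2 (mod 3); (1|3)=+1, (2|3)=-1; sign (−1)^0·+1^2·-1^2 = +1.
(a,b)_19: α=1, u≡6; β=3, v≡3 (mod 19); (6|19)=+1, (3|19)=-1; sign (−1)^1·+1^3·-1^1 = +1.
(a,b)_17: α=0, u≡10; β=1, v≡5 (mod 17); (10|17)=-1, (5|17)=-1; sign (−1)^0·-1^1·-1^0 = -1.
(a,b)_7: α=1, u≡5; β=4, v≡1 (mod 7); (5|7)=-1, (1|7)=+1; sign (−1)^0·-1^4·+1^1 = +1.
(a,b)_23: α=1, u≡5; β=4, v≡7 (mod 23); (5|23)=-1, (7|23)=-1; sign (−1)^0·-1^4·-1^1 = -1.
(a,b)_11: α=3, u≡5; β=9, v≡2 (mod 11); (5|11)=+1, (2|11)=-1; sign (−1)^1·+1^9·-1^3 = +1.
|Ram(33649, 7106)| = 2, even; anisotropic at {17, 23}.

[17, 23]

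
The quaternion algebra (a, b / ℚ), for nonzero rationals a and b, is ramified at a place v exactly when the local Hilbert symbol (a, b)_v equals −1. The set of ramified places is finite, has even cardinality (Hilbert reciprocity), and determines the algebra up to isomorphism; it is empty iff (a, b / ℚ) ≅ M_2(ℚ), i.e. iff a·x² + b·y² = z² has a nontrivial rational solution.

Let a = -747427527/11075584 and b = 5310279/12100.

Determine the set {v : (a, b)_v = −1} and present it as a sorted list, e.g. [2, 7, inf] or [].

[13, 29]

Mod squares: a ≡ -14007, b ≡ 39. Check v ∈ {∞, 2, 3, 5, 7, 11, 13, 23, 29, 41}.
v=∞: -14007 < 0 and 39 > 0  ⇒  (a,b)_∞ = +1.
v=5: a=5^0·(≡2), b=5^-2·(≡1) mod 5; (2|5)=-1, (1|5)=+1; (−1)^{0·-2·2}·(-1)^-2·(+1)^0 = +1.
v=3: a=3^3·(≡2), b=3^5·(≡1) mod 3; (2|3)=-1, (1|3)=+1; (−1)^{3·5·1}·(-1)^5·(+1)^3 = +1.
v=29: a=29^1·(≡15), b=29^0·(≡21) mod 29; (15|29)=-1, (21|29)=-1; (−1)^{1·0·14}·(-1)^0·(-1)^1 = -1.
v=2: v_2(a)=-16, v_2(b)=-2; units ≡ 1, 7 (mod 8); ε·ε+αω+βω = 0·1+-16·0+-2·0 ≡ 0  ⇒  (a,b)_2 = +1.
v=7: a=7^3·(≡2), b=7^0·(≡4) mod 7; (2|7)=+1, (4|7)=+1; (−1)^{3·0·3}·(+1)^0·(+1)^3 = +1.
v=23: a=23^1·(≡4), b=23^0·(≡8) mod 23; (4|23)=+1, (8|23)=+1; (−1)^{1·0·11}·(+1)^0·(+1)^1 = +1.
v=41: a=41^0·(≡17), b=41^2·(≡25) mod 41; (17|41)=-1, (25|41)=+1; (−1)^{0·2·20}·(-1)^2·(+1)^0 = +1.
v=13: a=13^-2·(≡8), b=13^1·(≡1) mod 13; (8|13)=-1, (1|13)=+1; (−1)^{-2·1·6}·(-1)^1·(+1)^-2 = -1.
v=11: a=11^2·(≡6), b=11^-2·(≡7) mod 11; (6|11)=-1, (7|11)=-1; (−1)^{2·-2·5}·(-1)^-2·(-1)^2 = +1.
|Ram(-14007, 39)| = 2, even; anisotropic at {13, 29}.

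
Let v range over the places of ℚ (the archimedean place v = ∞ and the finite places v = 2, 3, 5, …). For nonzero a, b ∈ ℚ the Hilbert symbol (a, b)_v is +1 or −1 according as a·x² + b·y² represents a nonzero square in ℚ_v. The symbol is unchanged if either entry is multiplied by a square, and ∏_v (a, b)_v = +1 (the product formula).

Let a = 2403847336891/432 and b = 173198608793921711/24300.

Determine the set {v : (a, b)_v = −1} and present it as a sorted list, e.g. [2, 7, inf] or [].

(a, b) ≡ (42671846217, 171717) mod (ℚ^×)²; places V = {2, 3, 5, 7, 11, 13, 17, 19, 29, 37, 41, ∞}.
(a,b)_13: α=3, u≡5; β=1, v≡1 (mod 13); (5|13)=-1, (1|13)=+1; sign (−1)^0·-1^1·+1^3 = -1.
(a,b)_7: α=1, u≡3; β=3, v≡5 (mod 7); (3|7)=-1, (5|7)=-1; sign (−1)^1·-1^3·-1^1 = -1.
(a,b)_19: α=1, u≡8; β=2, v≡18 (mod 19); (8|19)=-1, (18|19)=-1; sign (−1)^0·-1^2·-1^1 = -1.
(a,b)_5: α=0, u≡3; β=-2, v≡3 (mod 5); (3|5)=-1, (3|5)=-1; sign (−1)^0·-1^-2·-1^0 = +1.
(a,b)_17: α=1, u≡8; β=1, v≡5 (mod 17); (8|17)=+1, (5|17)=-1; sign (−1)^0·+1^1·-1^1 = -1.
(a,b)_11: α=1, u≡9; β=2, v≡6 (mod 11); (9|11)=+1, (6|11)=-1; sign (−1)^0·+1^2·-1^1 = -1.
(a,b)_2: α=-4, β=-2; u≡1, v≡5 (mod 8); ε(u)ε(v)=0·0, αω(v)=-4·1, βω(u)=-2·0; sum ≡ 0  ⇒  +1.
(a,b)_29: α=1, u≡1; β=2, v≡3 (mod 29); (1|29)=+1, (3|29)=-1; sign (−1)^0·+1^2·-1^1 = -1.
(a,b)_37: α=1, u≡27; β=1, v≡16 (mod 37); (27|37)=+1, (16|37)=+1; sign (−1)^0·+1^1·+1^1 = +1.
(a,b)_∞: sgn(42671846217)=+, sgn(171717)=+, so +1.
(a,b)_41: α=1, u≡12; β=2, v≡1 (mod 41); (12|41)=-1, (1|41)=+1; sign (−1)^0·-1^2·+1^1 = +1.
(a,b)_3: α=-3, u≡1; β=-5, v≡2 (mod 3); (1|3)=+1, (2|3)=-1; sign (−1)^1·+1^-5·-1^-3 = +1.
|Ram(42671846217, 171717)| = 6, even; anisotropic at {7, 11, 13, 17, 19, 29}.

[7, 11, 13, 17, 19, 29]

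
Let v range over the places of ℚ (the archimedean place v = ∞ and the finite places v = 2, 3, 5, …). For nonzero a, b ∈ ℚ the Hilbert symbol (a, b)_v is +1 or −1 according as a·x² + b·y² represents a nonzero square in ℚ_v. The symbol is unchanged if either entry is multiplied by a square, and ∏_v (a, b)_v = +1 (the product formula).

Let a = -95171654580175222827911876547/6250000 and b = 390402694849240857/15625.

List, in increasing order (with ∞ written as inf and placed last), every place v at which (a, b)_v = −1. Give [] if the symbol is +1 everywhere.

(a, b) ≡ (-667, 690897) mod (ℚ^×)²; places V = {2, 3, 5, 7, 17, 19, 23, 29, 31, ∞}.
(a,b)_5: α=-8, u≡3; β=-6, v≡2 (mod 5); (3|5)=-1, (2|5)=-1; sign (−1)^0·-1^-6·-1^-8 = +1.
(a,b)_29: α=3, u≡5; β=2, v≡20 (mod 29); (5|29)=+1, (20|29)=+1; sign (−1)^0·+1^2·+1^3 = +1.
(a,b)_19: α=2, u≡17; β=1, v≡17 (mod 19); (17|19)=+1, (17|19)=+1; sign (−1)^0·+1^1·+1^2 = +1.
(a,b)_3: α=2, u≡2; β=1, v≡1 (mod 3); (2|3)=-1, (1|3)=+1; sign (−1)^0·-1^1·+1^2 = -1.
(a,b)_31: α=2, u≡30; β=1, v≡17 (mod 31); (30|31)=-1, (17|31)=-1; sign (−1)^0·-1^1·-1^2 = -1.
(a,b)_7: α=4, u≡3; β=4, v≡1 (mod 7); (3|7)=-1, (1|7)=+1; sign (−1)^0·-1^4·+1^4 = +1.
(a,b)_23: α=9, u≡19; β=5, v≡6 (mod 23); (19|23)=-1, (6|23)=+1; sign (−1)^1·-1^5·+1^9 = +1.
(a,b)_17: α=2, u≡9; β=1, v≡7 (mod 17); (9|17)=+1, (7|17)=-1; sign (−1)^0·+1^1·-1^2 = +1.
(a,b)_∞: sgn(-667)=−, sgn(690897)=+, so +1.
(a,b)_2: α=-4, β=0; u≡5, v≡1 (mod 8); ε(u)ε(v)=0·0, αω(v)=-4·0, βω(u)=0·1; sum ≡ 0  ⇒  +1.
(-667, 690897 / ℚ) ramifies at {3, 31}: a division algebra.

[3, 31]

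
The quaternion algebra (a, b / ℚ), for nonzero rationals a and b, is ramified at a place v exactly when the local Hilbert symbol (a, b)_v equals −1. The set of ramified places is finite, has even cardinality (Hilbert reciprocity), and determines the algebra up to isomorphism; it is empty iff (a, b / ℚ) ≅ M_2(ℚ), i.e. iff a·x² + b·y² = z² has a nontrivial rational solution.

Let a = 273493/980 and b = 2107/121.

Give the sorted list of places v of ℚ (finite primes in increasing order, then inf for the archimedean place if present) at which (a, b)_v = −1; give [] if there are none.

[5, 11, 43, 47]

(a, b) ≡ (2585, 43) mod (ℚ^×)²; places V = {2, 5, 7, 11, 23, 43, 47, ∞}.
(a,b)_11: α=1, u≡3; β=-2, v≡6 (mod 11); (3|11)=+1, (6|11)=-1; sign (−1)^0·+1^-2·-1^1 = -1.
(a,b)_47: α=1, u≡8; β=0, v≡38 (mod 47); (8|47)=+1, (38|47)=-1; sign (−1)^0·+1^0·-1^1 = -1.
(a,b)_7: α=-2, u≡4; β=2, v≡4 (mod 7); (4|7)=+1, (4|7)=+1; sign (−1)^0·+1^2·+1^-2 = +1.
(a,b)_5: α=-1, u≡3; β=0, v≡2 (mod 5); (3|5)=-1, (2|5)=-1; sign (−1)^0·-1^0·-1^-1 = -1.
(a,b)_2: α=-2, β=0; u≡1, v≡3 (mod 8); ε(u)ε(v)=0·1, αω(v)=-2·1, βω(u)=0·0; sum ≡ 0  ⇒  +1.
(a,b)_23: α=2, u≡9; β=0, v≡10 (mod 23); (9|23)=+1, (10|23)=-1; sign (−1)^0·+1^0·-1^2 = +1.
(a,b)_∞: sgn(2585)=+, sgn(43)=+, so +1.
(a,b)_43: α=0, u≡32; β=1, v≡10 (mod 43); (32|43)=-1, (10|43)=+1; sign (−1)^0·-1^1·+1^0 = -1.
(2585, 43 / ℚ) ramifies at {5, 11, 43, 47}: a division algebra.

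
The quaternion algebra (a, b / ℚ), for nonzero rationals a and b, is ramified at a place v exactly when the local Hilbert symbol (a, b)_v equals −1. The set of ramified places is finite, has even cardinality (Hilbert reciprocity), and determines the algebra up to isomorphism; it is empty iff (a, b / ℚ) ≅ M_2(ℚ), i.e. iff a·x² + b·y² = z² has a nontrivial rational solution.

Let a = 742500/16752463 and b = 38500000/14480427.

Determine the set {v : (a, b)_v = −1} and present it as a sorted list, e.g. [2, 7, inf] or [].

[2, 7]

(a, b) ≡ (231, 462) mod (ℚ^×)²; places V = {2, 3, 5, 7, 11, 13, 17, ∞}.
(a,b)_2: α=2, β=5; u≡7, v≡7 (mod 8); ε(u)ε(v)=1·1, αω(v)=2·0, βω(u)=5·0; sum ≡ 1  ⇒  -1.
(a,b)_3: α=3, u≡2; β=-1, v≡1 (mod 3); (2|3)=-1, (1|3)=+1; sign (−1)^1·-1^-1·+1^3 = +1.
(a,b)_13: α=-2, u≡9; β=-6, v≡2 (mod 13); (9|13)=+1, (2|13)=-1; sign (−1)^0·+1^-6·-1^-2 = +1.
(a,b)_17: α=-2, u≡3; β=0, v≡12 (mod 17); (3|17)=-1, (12|17)=-1; sign (−1)^0·-1^0·-1^-2 = +1.
(a,b)_11: α=1, u≡2; β=1, v≡4 (mod 11); (2|11)=-1, (4|11)=+1; sign (−1)^1·-1^1·+1^1 = +1.
(a,b)_5: α=4, u≡1; β=6, v≡2 (mod 5); (1|5)=+1, (2|5)=-1; sign (−1)^0·+1^6·-1^4 = +1.
(a,b)_∞: sgn(231)=+, sgn(462)=+, so +1.
(a,b)_7: α=-3, u≡5; β=1, v≡3 (mod 7); (5|7)=-1, (3|7)=-1; sign (−1)^1·-1^1·-1^-3 = -1.
Ram(231, 462) = {2, 7}; no ℚ_2-point on the conic.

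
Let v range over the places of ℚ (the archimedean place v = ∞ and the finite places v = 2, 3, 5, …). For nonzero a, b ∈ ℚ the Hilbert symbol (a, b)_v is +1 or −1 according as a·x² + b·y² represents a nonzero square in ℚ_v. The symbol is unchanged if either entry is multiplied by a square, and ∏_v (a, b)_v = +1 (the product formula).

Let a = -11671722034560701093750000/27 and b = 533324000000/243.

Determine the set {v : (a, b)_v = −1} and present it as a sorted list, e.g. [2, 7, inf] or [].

Mod squares: a ≡ -861, b ≡ 399993. Check v ∈ {∞, 2, 3, 5, 7, 11, 17, 23, 31, 41}.
v=17: a=17^2·(≡6), b=17^1·(≡16) mod 17; (6|17)=-1, (16|17)=+1; (−1)^{2·1·8}·(-1)^1·(+1)^2 = -1.
v=∞: -861 < 0 and 399993 > 0  ⇒  (a,b)_∞ = +1.
v=5: a=5^10·(≡4), b=5^6·(≡2) mod 5; (4|5)=+1, (2|5)=-1; (−1)^{10·6·2}·(+1)^6·(-1)^10 = +1.
v=7: a=7^1·(≡6), b=7^0·(≡3) mod 7; (6|7)=-1, (3|7)=-1; (−1)^{1·0·3}·(-1)^0·(-1)^1 = -1.
v=41: a=41^1·(≡9), b=41^0·(≡27) mod 41; (9|41)=+1, (27|41)=-1; (−1)^{1·0·20}·(+1)^0·(-1)^1 = -1.
v=23: a=23^2·(≡4), b=23^1·(≡16) mod 23; (4|23)=+1, (16|23)=+1; (−1)^{2·1·11}·(+1)^1·(+1)^2 = +1.
v=2: v_2(a)=4, v_2(b)=8; units ≡ 3, 1 (mod 8); ε·ε+αω+βω = 1·0+4·0+8·1 ≡ 0  ⇒  (a,b)_2 = +1.
v=3: a=3^-3·(≡1), b=3^-5·(≡2) mod 3; (1|3)=+1, (2|3)=-1; (−1)^{-3·-5·1}·(+1)^-5·(-1)^-3 = +1.
v=31: a=31^2·(≡28), b=31^1·(≡19) mod 31; (28|31)=+1, (19|31)=+1; (−1)^{2·1·15}·(+1)^1·(+1)^2 = +1.
v=11: a=11^6·(≡10), b=11^1·(≡7) mod 11; (10|11)=-1, (7|11)=-1; (−1)^{6·1·5}·(-1)^1·(-1)^6 = -1.
Ram(-861, 399993) = {7, 11, 17, 41}; no ℚ_7-point on the conic.

[7, 11, 17, 41]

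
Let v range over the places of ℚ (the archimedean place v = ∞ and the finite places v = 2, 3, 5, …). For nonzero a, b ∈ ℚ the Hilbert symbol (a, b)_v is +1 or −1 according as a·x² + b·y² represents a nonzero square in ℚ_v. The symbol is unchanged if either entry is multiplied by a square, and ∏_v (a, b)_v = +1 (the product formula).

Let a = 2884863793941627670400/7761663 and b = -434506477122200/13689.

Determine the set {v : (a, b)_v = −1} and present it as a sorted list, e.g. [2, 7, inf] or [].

Mod squares: a ≡ 578018, b ≡ -30422. Check v ∈ {∞, 2, 3, 5, 7, 13, 17, 19, 23, 37, 41, 53}.
v=17: a=17^4·(≡13), b=17^2·(≡9) mod 17; (13|17)=+1, (9|17)=+1; (−1)^{4·2·8}·(+1)^2·(+1)^4 = +1.
v=23: a=23^2·(≡11), b=23^0·(≡7) mod 23; (11|23)=-1, (7|23)=-1; (−1)^{2·0·11}·(-1)^0·(-1)^2 = +1.
v=53: a=53^1·(≡45), b=53^1·(≡15) mod 53; (45|53)=-1, (15|53)=+1; (−1)^{1·1·26}·(-1)^1·(+1)^1 = -1.
v=∞: 578018 > 0 and -30422 < 0  ⇒  (a,b)_∞ = +1.
v=41: a=41^1·(≡29), b=41^1·(≡20) mod 41; (29|41)=-1, (20|41)=+1; (−1)^{1·1·20}·(-1)^1·(+1)^1 = -1.
v=37: a=37^2·(≡7), b=37^2·(≡6) mod 37; (7|37)=+1, (6|37)=-1; (−1)^{2·2·18}·(+1)^2·(-1)^2 = +1.
v=13: a=13^-2·(≡3), b=13^-2·(≡8) mod 13; (3|13)=+1, (8|13)=-1; (−1)^{-2·-2·6}·(+1)^-2·(-1)^-2 = +1.
v=2: v_2(a)=7, v_2(b)=3; units ≡ 1, 5 (mod 8); ε·ε+αω+βω = 0·0+7·1+3·0 ≡ 1  ⇒  (a,b)_2 = -1.
v=7: a=7^-1·(≡2), b=7^1·(≡2) mod 7; (2|7)=+1, (2|7)=+1; (−1)^{-1·1·3}·(+1)^1·(+1)^-1 = -1.
v=19: a=19^3·(≡13), b=19^2·(≡6) mod 19; (13|19)=-1, (6|19)=+1; (−1)^{3·2·9}·(-1)^2·(+1)^3 = +1.
v=3: a=3^-8·(≡2), b=3^-4·(≡1) mod 3; (2|3)=-1, (1|3)=+1; (−1)^{-8·-4·1}·(-1)^-4·(+1)^-8 = +1.
v=5: a=5^2·(≡2), b=5^2·(≡3) mod 5; (2|5)=-1, (3|5)=-1; (−1)^{2·2·2}·(-1)^2·(-1)^2 = +1.
Ram(578018, -30422) = {2, 7, 41, 53}; no ℚ_2-point on the conic.

[2, 7, 41, 53]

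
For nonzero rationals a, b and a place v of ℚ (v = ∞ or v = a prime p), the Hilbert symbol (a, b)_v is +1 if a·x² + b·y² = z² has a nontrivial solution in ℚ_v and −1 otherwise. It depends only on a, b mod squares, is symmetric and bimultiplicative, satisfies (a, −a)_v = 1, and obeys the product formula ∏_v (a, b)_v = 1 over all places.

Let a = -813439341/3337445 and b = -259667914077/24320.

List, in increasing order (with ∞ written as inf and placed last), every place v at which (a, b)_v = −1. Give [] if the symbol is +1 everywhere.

Mod squares: a ≡ -2145, b ≡ -692835. Check v ∈ {∞, 2, 3, 5, 11, 13, 17, 19, 43}.
v=∞: -2145 < 0 and -692835 < 0  ⇒  (a,b)_∞ = -1.
v=11: a=11^1·(≡9), b=11^1·(≡9) mod 11; (9|11)=+1, (9|11)=+1; (−1)^{1·1·5}·(+1)^1·(+1)^1 = -1.
v=13: a=13^1·(≡12), b=13^3·(≡2) mod 13; (12|13)=+1, (2|13)=-1; (−1)^{1·3·6}·(+1)^3·(-1)^1 = -1.
v=43: a=43^-2·(≡42), b=43^0·(≡25) mod 43; (42|43)=-1, (25|43)=+1; (−1)^{-2·0·21}·(-1)^0·(+1)^-2 = +1.
v=3: a=3^9·(≡2), b=3^7·(≡1) mod 3; (2|3)=-1, (1|3)=+1; (−1)^{9·7·1}·(-1)^7·(+1)^9 = +1.
v=19: a=19^-2·(≡14), b=19^-1·(≡14) mod 19; (14|19)=-1, (14|19)=-1; (−1)^{-2·-1·9}·(-1)^-1·(-1)^-2 = -1.
v=2: v_2(a)=0, v_2(b)=-8; units ≡ 7, 5 (mod 8); ε·ε+αω+βω = 1·0+0·1+-8·0 ≡ 0  ⇒  (a,b)_2 = +1.
v=17: a=17^2·(≡11), b=17^3·(≡6) mod 17; (11|17)=-1, (6|17)=-1; (−1)^{2·3·8}·(-1)^3·(-1)^2 = -1.
v=5: a=5^-1·(≡1), b=5^-1·(≡2) mod 5; (1|5)=+1, (2|5)=-1; (−1)^{-1·-1·2}·(+1)^-1·(-1)^-1 = -1.
|Ram(-2145, -692835)| = 6, even; anisotropic at {5, 11, 13, 17, 19, ∞}.

[5, 11, 13, 17, 19, inf]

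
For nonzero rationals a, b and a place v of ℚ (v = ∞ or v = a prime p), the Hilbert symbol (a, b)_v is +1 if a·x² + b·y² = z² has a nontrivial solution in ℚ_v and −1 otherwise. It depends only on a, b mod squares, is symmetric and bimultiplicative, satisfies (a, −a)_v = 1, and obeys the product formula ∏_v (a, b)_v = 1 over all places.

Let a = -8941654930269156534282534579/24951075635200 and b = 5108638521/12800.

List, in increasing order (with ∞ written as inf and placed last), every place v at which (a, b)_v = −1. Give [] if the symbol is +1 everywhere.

(a, b) ≡ (-53922, 258) mod (ℚ^×)²; places V = {2, 3, 5, 7, 11, 13, 19, 23, 29, 31, 43, ∞}.
(a,b)_2: α=-29, β=-9; u≡7, v≡1 (mod 8); ε(u)ε(v)=1·0, αω(v)=-29·0, βω(u)=-9·0; sum ≡ 0  ⇒  +1.
(a,b)_19: α=1, u≡18; β=0, v≡17 (mod 19); (18|19)=-1, (17|19)=+1; sign (−1)^0·-1^0·+1^1 = +1.
(a,b)_43: α=3, u≡36; β=1, v≡4 (mod 43); (36|43)=+1, (4|43)=+1; sign (−1)^1·+1^1·+1^3 = -1.
(a,b)_7: α=8, u≡3; β=2, v≡5 (mod 7); (3|7)=-1, (5|7)=-1; sign (−1)^0·-1^2·-1^8 = +1.
(a,b)_31: α=6, u≡1; β=2, v≡4 (mod 31); (1|31)=+1, (4|31)=+1; sign (−1)^0·+1^2·+1^6 = +1.
(a,b)_23: α=2, u≡2; β=0, v≡14 (mod 23); (2|23)=+1, (14|23)=-1; sign (−1)^0·+1^0·-1^2 = +1.
(a,b)_29: α=0, u≡17; β=2, v≡26 (mod 29); (17|29)=-1, (26|29)=-1; sign (−1)^0·-1^2·-1^0 = +1.
(a,b)_∞: sgn(-53922)=−, sgn(258)=+, so +1.
(a,b)_11: α=-1, u≡4; β=0, v≡9 (mod 11); (4|11)=+1, (9|11)=+1; sign (−1)^0·+1^0·+1^-1 = +1.
(a,b)_3: α=7, u≡2; β=1, v≡2 (mod 3); (2|3)=-1, (2|3)=-1; sign (−1)^1·-1^1·-1^7 = -1.
(a,b)_5: α=-2, u≡2; β=-2, v≡3 (mod 5); (2|5)=-1, (3|5)=-1; sign (−1)^0·-1^-2·-1^-2 = +1.
(a,b)_13: α=-2, u≡5; β=0, v≡8 (mod 13); (5|13)=-1, (8|13)=-1; sign (−1)^0·-1^0·-1^-2 = +1.
|Ram(-53922, 258)| = 2, even; anisotropic at {3, 43}.

[3, 43]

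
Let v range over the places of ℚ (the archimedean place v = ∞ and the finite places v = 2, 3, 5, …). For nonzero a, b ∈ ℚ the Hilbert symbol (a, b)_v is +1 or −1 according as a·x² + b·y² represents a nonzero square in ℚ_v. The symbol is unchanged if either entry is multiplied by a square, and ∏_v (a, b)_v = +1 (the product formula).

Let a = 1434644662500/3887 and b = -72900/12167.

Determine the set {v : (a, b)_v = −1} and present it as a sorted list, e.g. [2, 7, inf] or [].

[5, 7, 17, 23]

Mod squares: a ≡ 41055, b ≡ -23. Check v ∈ {∞, 2, 3, 5, 7, 13, 17, 23}.
v=2: v_2(a)=2, v_2(b)=2; units ≡ 7, 1 (mod 8); ε·ε+αω+βω = 1·0+2·0+2·0 ≡ 0  ⇒  (a,b)_2 = +1.
v=13: a=13^-2·(≡1), b=13^0·(≡9) mod 13; (1|13)=+1, (9|13)=+1; (−1)^{-2·0·6}·(+1)^0·(+1)^-2 = +1.
v=17: a=17^1·(≡16), b=17^0·(≡11) mod 17; (16|17)=+1, (11|17)=-1; (−1)^{1·0·8}·(+1)^0·(-1)^1 = -1.
v=∞: 41055 > 0 and -23 < 0  ⇒  (a,b)_∞ = +1.
v=3: a=3^9·(≡2), b=3^6·(≡1) mod 3; (2|3)=-1, (1|3)=+1; (−1)^{9·6·1}·(-1)^6·(+1)^9 = +1.
v=7: a=7^3·(≡3), b=7^0·(≡5) mod 7; (3|7)=-1, (5|7)=-1; (−1)^{3·0·3}·(-1)^0·(-1)^3 = -1.
v=5: a=5^5·(≡1), b=5^2·(≡2) mod 5; (1|5)=+1, (2|5)=-1; (−1)^{5·2·2}·(+1)^2·(-1)^5 = -1.
v=23: a=23^-1·(≡21), b=23^-3·(≡10) mod 23; (21|23)=-1, (10|23)=-1; (−1)^{-1·-3·11}·(-1)^-3·(-1)^-1 = -1.
(41055, -23 / ℚ) ramifies at {5, 7, 17, 23}: a division algebra.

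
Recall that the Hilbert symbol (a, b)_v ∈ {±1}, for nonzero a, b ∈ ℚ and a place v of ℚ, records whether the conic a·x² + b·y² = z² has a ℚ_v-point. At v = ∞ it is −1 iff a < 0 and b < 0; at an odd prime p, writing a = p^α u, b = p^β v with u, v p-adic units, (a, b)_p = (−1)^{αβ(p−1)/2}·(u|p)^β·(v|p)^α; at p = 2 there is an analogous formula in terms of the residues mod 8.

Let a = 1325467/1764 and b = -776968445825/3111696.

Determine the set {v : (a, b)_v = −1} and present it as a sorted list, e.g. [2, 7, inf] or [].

Mod squares: a ≡ 7843, b ≡ -17. Check v ∈ {∞, 2, 3, 5, 7, 11, 13, 17, 23, 31}.
v=5: a=5^0·(≡3), b=5^2·(≡2) mod 5; (3|5)=-1, (2|5)=-1; (−1)^{0·2·2}·(-1)^2·(-1)^0 = +1.
v=17: a=17^0·(≡10), b=17^1·(≡15) mod 17; (10|17)=-1, (15|17)=+1; (−1)^{0·1·8}·(-1)^1·(+1)^0 = -1.
v=∞: 7843 > 0 and -17 < 0  ⇒  (a,b)_∞ = +1.
v=7: a=7^-2·(≡3), b=7^-4·(≡2) mod 7; (3|7)=-1, (2|7)=+1; (−1)^{-2·-4·3}·(-1)^-4·(+1)^-2 = +1.
v=11: a=11^1·(≡9), b=11^2·(≡4) mod 11; (9|11)=+1, (4|11)=+1; (−1)^{1·2·5}·(+1)^2·(+1)^1 = +1.
v=31: a=31^1·(≡18), b=31^0·(≡2) mod 31; (18|31)=+1, (2|31)=+1; (−1)^{1·0·15}·(+1)^0·(+1)^1 = +1.
v=23: a=23^1·(≡21), b=23^2·(≡18) mod 23; (21|23)=-1, (18|23)=+1; (−1)^{1·2·11}·(-1)^2·(+1)^1 = +1.
v=13: a=13^2·(≡12), b=13^4·(≡9) mod 13; (12|13)=+1, (9|13)=+1; (−1)^{2·4·6}·(+1)^4·(+1)^2 = +1.
v=3: a=3^-2·(≡1), b=3^-4·(≡1) mod 3; (1|3)=+1, (1|3)=+1; (−1)^{-2·-4·1}·(+1)^-4·(+1)^-2 = +1.
v=2: v_2(a)=-2, v_2(b)=-4; units ≡ 3, 7 (mod 8); ε·ε+αω+βω = 1·1+-2·0+-4·1 ≡ 1  ⇒  (a,b)_2 = -1.
|Ram(7843, -17)| = 2, even; anisotropic at {2, 17}.

[2, 17]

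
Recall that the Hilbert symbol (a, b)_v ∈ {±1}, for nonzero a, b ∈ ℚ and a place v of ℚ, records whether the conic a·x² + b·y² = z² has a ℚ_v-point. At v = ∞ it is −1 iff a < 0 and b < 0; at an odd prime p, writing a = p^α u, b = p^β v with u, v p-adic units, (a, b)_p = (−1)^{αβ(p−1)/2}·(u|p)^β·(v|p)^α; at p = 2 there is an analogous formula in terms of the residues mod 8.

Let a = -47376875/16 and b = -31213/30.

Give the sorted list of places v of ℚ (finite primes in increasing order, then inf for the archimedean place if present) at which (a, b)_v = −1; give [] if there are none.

(a, b) ≡ (-1547, -390) mod (ℚ^×)²; places V = {2, 3, 5, 7, 13, 17, ∞}.
(a,b)_5: α=4, u≡2; β=-1, v≡2 (mod 5); (2|5)=-1, (2|5)=-1; sign (−1)^0·-1^-1·-1^4 = -1.
(a,b)_17: α=1, u≡14; β=0, v≡13 (mod 17); (14|17)=-1, (13|17)=+1; sign (−1)^0·-1^0·+1^1 = +1.
(a,b)_7: α=3, u≡3; β=4, v≡4 (mod 7); (3|7)=-1, (4|7)=+1; sign (−1)^0·-1^4·+1^3 = +1.
(a,b)_∞: sgn(-1547)=−, sgn(-390)=−, so -1.
(a,b)_3: α=0, u≡1; β=-1, v≡2 (mod 3); (1|3)=+1, (2|3)=-1; sign (−1)^0·+1^-1·-1^0 = +1.
(a,b)_2: α=-4, β=-1; u≡5, v≡5 (mod 8); ε(u)ε(v)=0·0, αω(v)=-4·1, βω(u)=-1·1; sum ≡ 1  ⇒  -1.
(a,b)_13: α=1, u≡2; β=1, v≡1 (mod 13); (2|13)=-1, (1|13)=+1; sign (−1)^0·-1^1·+1^1 = -1.
|Ram(-1547, -390)| = 4, even; anisotropic at {2, 5, 13, ∞}.

[2, 5, 13, inf]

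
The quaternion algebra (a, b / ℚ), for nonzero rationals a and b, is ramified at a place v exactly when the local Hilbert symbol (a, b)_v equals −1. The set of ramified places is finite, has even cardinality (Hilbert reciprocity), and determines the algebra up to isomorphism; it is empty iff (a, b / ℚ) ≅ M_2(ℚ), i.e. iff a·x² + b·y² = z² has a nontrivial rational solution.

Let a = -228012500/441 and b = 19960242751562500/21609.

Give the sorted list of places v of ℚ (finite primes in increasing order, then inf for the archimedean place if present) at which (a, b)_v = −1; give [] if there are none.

[19, 29]

(a, b) ≡ (-91205, 15189721) mod (ℚ^×)²; places V = {2, 3, 5, 7, 17, 19, 29, 31, 37, 41, ∞}.
(a,b)_5: α=5, u≡1; β=8, v≡1 (mod 5); (1|5)=+1, (1|5)=+1; sign (−1)^0·+1^8·+1^5 = +1.
(a,b)_41: α=0, u≡2; β=1, v≡8 (mod 41); (2|41)=+1, (8|41)=+1; sign (−1)^0·+1^1·+1^0 = +1.
(a,b)_2: α=2, β=2; u≡3, v≡1 (mod 8); ε(u)ε(v)=1·0, αω(v)=2·0, βω(u)=2·1; sum ≡ 0  ⇒  +1.
(a,b)_∞: sgn(-91205)=−, sgn(15189721)=+, so +1.
(a,b)_19: α=0, u≡10; β=1, v≡10 (mod 19); (10|19)=-1, (10|19)=-1; sign (−1)^0·-1^1·-1^0 = -1.
(a,b)_37: α=1, u≡13; β=1, v≡24 (mod 37); (13|37)=-1, (24|37)=-1; sign (−1)^0·-1^1·-1^1 = +1.
(a,b)_17: α=1, u≡10; β=1, v≡10 (mod 17); (10|17)=-1, (10|17)=-1; sign (−1)^0·-1^1·-1^1 = +1.
(a,b)_3: α=-2, u≡1; β=-2, v≡1 (mod 3); (1|3)=+1, (1|3)=+1; sign (−1)^0·+1^-2·+1^-2 = +1.
(a,b)_7: α=-2, u≡6; β=-4, v≡1 (mod 7); (6|7)=-1, (1|7)=+1; sign (−1)^0·-1^-4·+1^-2 = +1.
(a,b)_31: α=0, u≡18; β=1, v≡8 (mod 31); (18|31)=+1, (8|31)=+1; sign (−1)^0·+1^1·+1^0 = +1.
(a,b)_29: α=1, u≡16; β=2, v≡17 (mod 29); (16|29)=+1, (17|29)=-1; sign (−1)^0·+1^2·-1^1 = -1.
(-91205, 15189721 / ℚ) ramifies at {19, 29}: a division algebra.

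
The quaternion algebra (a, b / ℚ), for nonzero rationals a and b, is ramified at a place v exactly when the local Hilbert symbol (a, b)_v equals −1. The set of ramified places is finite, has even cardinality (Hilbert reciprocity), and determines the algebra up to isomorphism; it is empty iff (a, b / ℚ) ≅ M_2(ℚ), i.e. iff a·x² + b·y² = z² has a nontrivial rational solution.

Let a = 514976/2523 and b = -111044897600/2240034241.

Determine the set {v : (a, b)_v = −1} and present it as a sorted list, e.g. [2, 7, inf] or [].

(a, b) ≡ (798, -29) mod (ℚ^×)²; places V = {2, 3, 5, 7, 11, 13, 17, 19, 29, 47, 53, ∞}.
(a,b)_53: α=0, u≡34; β=-2, v≡4 (mod 53); (34|53)=-1, (4|53)=+1; sign (−1)^0·-1^-2·+1^0 = +1.
(a,b)_11: α=2, u≡8; β=0, v≡9 (mod 11); (8|11)=-1, (9|11)=+1; sign (−1)^0·-1^0·+1^2 = +1.
(a,b)_2: α=5, β=6; u≡7, v≡3 (mod 8); ε(u)ε(v)=1·1, αω(v)=5·1, βω(u)=6·0; sum ≡ 0  ⇒  +1.
(a,b)_17: α=0, u≡9; β=2, v≡3 (mod 17); (9|17)=+1, (3|17)=-1; sign (−1)^0·+1^2·-1^0 = +1.
(a,b)_5: α=0, u≡2; β=2, v≡1 (mod 5); (2|5)=-1, (1|5)=+1; sign (−1)^0·-1^2·+1^0 = +1.
(a,b)_13: α=0, u≡7; β=2, v≡9 (mod 13); (7|13)=-1, (9|13)=+1; sign (−1)^0·-1^2·+1^0 = +1.
(a,b)_29: α=-2, u≡27; β=1, v≡22 (mod 29); (27|29)=-1, (22|29)=+1; sign (−1)^0·-1^1·+1^-2 = -1.
(a,b)_3: α=-1, u≡2; β=0, v≡1 (mod 3); (2|3)=-1, (1|3)=+1; sign (−1)^0·-1^0·+1^-1 = +1.
(a,b)_7: α=1, u≡4; β=2, v≡5 (mod 7); (4|7)=+1, (5|7)=-1; sign (−1)^0·+1^2·-1^1 = -1.
(a,b)_∞: sgn(798)=+, sgn(-29)=−, so +1.
(a,b)_19: α=1, u≡7; β=-2, v≡6 (mod 19); (7|19)=+1, (6|19)=+1; sign (−1)^0·+1^-2·+1^1 = +1.
(a,b)_47: α=0, u≡19; β=-2, v≡24 (mod 47); (19|47)=-1, (24|47)=+1; sign (−1)^0·-1^-2·+1^0 = +1.
|Ram(798, -29)| = 2, even; anisotropic at {7, 29}.

[7, 29]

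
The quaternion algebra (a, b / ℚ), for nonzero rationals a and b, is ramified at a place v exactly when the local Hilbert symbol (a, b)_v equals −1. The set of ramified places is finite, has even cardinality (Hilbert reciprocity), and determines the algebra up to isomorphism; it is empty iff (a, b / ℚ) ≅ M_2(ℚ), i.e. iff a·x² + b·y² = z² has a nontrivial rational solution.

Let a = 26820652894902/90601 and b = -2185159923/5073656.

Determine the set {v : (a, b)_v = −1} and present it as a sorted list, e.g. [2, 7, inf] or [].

(a, b) ≡ (38, -4522) mod (ℚ^×)²; places V = {2, 3, 7, 17, 19, 43, ∞}.
(a,b)_2: α=1, β=-3; u≡3, v≡3 (mod 8); ε(u)ε(v)=1·1, αω(v)=1·1, βω(u)=-3·1; sum ≡ 1  ⇒  -1.
(a,b)_17: α=6, u≡9; β=5, v≡7 (mod 17); (9|17)=+1, (7|17)=-1; sign (−1)^0·+1^5·-1^6 = +1.
(a,b)_43: α=-2, u≡21; β=-2, v≡41 (mod 43); (21|43)=+1, (41|43)=+1; sign (−1)^0·+1^-2·+1^-2 = +1.
(a,b)_19: α=3, u≡12; β=1, v≡16 (mod 19); (12|19)=-1, (16|19)=+1; sign (−1)^1·-1^1·+1^3 = +1.
(a,b)_7: α=-2, u≡6; β=-3, v≡5 (mod 7); (6|7)=-1, (5|7)=-1; sign (−1)^0·-1^-3·-1^-2 = -1.
(a,b)_∞: sgn(38)=+, sgn(-4522)=−, so +1.
(a,b)_3: α=4, u≡2; β=4, v≡2 (mod 3); (2|3)=-1, (2|3)=-1; sign (−1)^0·-1^4·-1^4 = +1.
(38, -4522 / ℚ) ramifies at {2, 7}: a division algebra.

[2, 7]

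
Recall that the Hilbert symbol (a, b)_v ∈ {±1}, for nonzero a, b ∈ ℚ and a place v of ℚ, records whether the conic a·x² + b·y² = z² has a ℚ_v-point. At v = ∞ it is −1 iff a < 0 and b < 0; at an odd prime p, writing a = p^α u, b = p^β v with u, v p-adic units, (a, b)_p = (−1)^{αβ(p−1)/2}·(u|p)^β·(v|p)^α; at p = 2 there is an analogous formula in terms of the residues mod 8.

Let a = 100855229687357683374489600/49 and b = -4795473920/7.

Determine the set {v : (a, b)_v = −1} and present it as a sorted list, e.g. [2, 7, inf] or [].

Mod squares: a ≡ 94, b ≡ -3710. Check v ∈ {∞, 2, 3, 5, 7, 47, 53}.
v=5: a=5^2·(≡1), b=5^1·(≡3) mod 5; (1|5)=+1, (3|5)=-1; (−1)^{2·1·2}·(+1)^1·(-1)^2 = +1.
v=∞: 94 > 0 and -3710 < 0  ⇒  (a,b)_∞ = +1.
v=3: a=3^6·(≡1), b=3^0·(≡1) mod 3; (1|3)=+1, (1|3)=+1; (−1)^{6·0·1}·(+1)^0·(+1)^6 = +1.
v=2: v_2(a)=33, v_2(b)=13; units ≡ 7, 1 (mod 8); ε·ε+αω+βω = 1·0+33·0+13·0 ≡ 0  ⇒  (a,b)_2 = +1.
v=53: a=53^2·(≡32), b=53^1·(≡16) mod 53; (32|53)=-1, (16|53)=+1; (−1)^{2·1·26}·(-1)^1·(+1)^2 = -1.
v=7: a=7^-2·(≡3), b=7^-1·(≡1) mod 7; (3|7)=-1, (1|7)=+1; (−1)^{-2·-1·3}·(-1)^-1·(+1)^-2 = -1.
v=47: a=47^5·(≡6), b=47^2·(≡34) mod 47; (6|47)=+1, (34|47)=+1; (−1)^{5·2·23}·(+1)^2·(+1)^5 = +1.
(94, -3710 / ℚ) ramifies at {7, 53}: a division algebra.

[7, 53]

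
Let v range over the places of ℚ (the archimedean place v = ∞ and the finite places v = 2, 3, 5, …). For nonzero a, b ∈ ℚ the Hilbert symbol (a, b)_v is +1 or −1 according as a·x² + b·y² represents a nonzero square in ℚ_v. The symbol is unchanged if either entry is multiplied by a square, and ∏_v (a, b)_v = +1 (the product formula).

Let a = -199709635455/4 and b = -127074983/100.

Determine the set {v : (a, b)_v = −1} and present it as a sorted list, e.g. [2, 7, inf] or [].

[5, 7, 17, 19, 37, inf]

(a, b) ≡ (-20376455, -2593367) mod (ℚ^×)²; places V = {2, 3, 5, 7, 11, 17, 19, 31, 37, ∞}.
(a,b)_2: α=-2, β=-2; u≡1, v≡1 (mod 8); ε(u)ε(v)=0·0, αω(v)=-2·0, βω(u)=-2·0; sum ≡ 0  ⇒  +1.
(a,b)_7: α=0, u≡5; β=3, v≡4 (mod 7); (5|7)=-1, (4|7)=+1; sign (−1)^0·-1^3·+1^0 = -1.
(a,b)_5: α=1, u≡1; β=-2, v≡3 (mod 5); (1|5)=+1, (3|5)=-1; sign (−1)^0·+1^-2·-1^1 = -1.
(a,b)_17: α=1, u≡9; β=1, v≡7 (mod 17); (9|17)=+1, (7|17)=-1; sign (−1)^0·+1^1·-1^1 = -1.
(a,b)_37: α=1, u≡7; β=1, v≡31 (mod 37); (7|37)=+1, (31|37)=-1; sign (−1)^0·+1^1·-1^1 = -1.
(a,b)_3: α=4, u≡1; β=0, v≡1 (mod 3); (1|3)=+1, (1|3)=+1; sign (−1)^0·+1^0·+1^4 = +1.
(a,b)_∞: sgn(-20376455)=−, sgn(-2593367)=−, so -1.
(a,b)_31: α=1, u≡16; β=1, v≡22 (mod 31); (16|31)=+1, (22|31)=-1; sign (−1)^1·+1^1·-1^1 = +1.
(a,b)_11: α=3, u≡6; β=0, v≡9 (mod 11); (6|11)=-1, (9|11)=+1; sign (−1)^0·-1^0·+1^3 = +1.
(a,b)_19: α=1, u≡2; β=1, v≡18 (mod 19); (2|19)=-1, (18|19)=-1; sign (−1)^1·-1^1·-1^1 = -1.
|Ram(-20376455, -2593367)| = 6, even; anisotropic at {5, 7, 17, 19, 37, ∞}.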